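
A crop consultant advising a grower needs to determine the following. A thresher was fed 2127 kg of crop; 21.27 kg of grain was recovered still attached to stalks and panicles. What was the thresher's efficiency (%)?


eta = (total - unthreshed) / total * 100
    = (2127 - 21.27) / 2127 * 100
    = 2105.73 / 2127 * 100
    = 99%


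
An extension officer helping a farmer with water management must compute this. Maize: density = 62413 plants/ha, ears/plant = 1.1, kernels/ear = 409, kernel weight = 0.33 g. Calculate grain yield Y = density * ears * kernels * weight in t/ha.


Y = density * ears * kernels * kw
  = 62413 * 1.1 * 409 * 0.33 g/ha
  = 9266270.87 g/ha
  = 9266.27 kg/ha = 9.27 t/ha


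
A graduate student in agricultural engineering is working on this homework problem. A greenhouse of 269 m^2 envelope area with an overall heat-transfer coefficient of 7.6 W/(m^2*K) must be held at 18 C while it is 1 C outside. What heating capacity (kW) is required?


dT = 18 - (1) = 17 K
Q = U * A * dT
  = 7.6 * 269 * 17
  = 34754.80 W = 34.75 kW


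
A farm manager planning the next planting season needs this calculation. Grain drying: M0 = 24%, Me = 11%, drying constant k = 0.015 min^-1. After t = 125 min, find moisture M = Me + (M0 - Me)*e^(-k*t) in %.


M = Me + (M0 - Me) * e^(-k*t)
  = 11 + (24 - 11) * e^(-0.015*125)
  = 11 + 13 * e^(-1.875)
  = 11 + 13 * 0.15335
  = 11 + 1.9936
  = 12.99%


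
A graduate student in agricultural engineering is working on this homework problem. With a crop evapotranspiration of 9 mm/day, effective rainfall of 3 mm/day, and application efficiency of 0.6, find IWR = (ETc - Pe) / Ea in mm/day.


IWR = (ETc - Pe) / Ea
    = (9 - 3) / 0.6
    = 6 / 0.6
    = 10 mm/day


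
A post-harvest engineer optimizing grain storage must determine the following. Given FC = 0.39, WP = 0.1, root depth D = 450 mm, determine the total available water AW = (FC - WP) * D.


AW = (FC - WP) * D
   = (0.39 - 0.1) * 450
   = 0.29 * 450
   = 130.50 mm


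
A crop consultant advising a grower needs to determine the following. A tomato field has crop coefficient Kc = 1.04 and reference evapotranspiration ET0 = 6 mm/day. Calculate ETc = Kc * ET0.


ETc = Kc * ET0
    = 1.04 * 6
    = 6.24 mm/day


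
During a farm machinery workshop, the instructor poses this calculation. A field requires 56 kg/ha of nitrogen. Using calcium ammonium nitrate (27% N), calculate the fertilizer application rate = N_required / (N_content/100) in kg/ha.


Rate = N_required / (N_content / 100)
     = 56 / (27 / 100)
     = 56 / 0.27
     = 207.41 kg/ha


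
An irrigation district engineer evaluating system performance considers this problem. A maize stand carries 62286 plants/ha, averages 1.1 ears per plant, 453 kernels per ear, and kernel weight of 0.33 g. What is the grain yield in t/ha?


Y = density * ears * kernels * kw
  = 62286 * 1.1 * 453 * 0.33 g/ha
  = 10242247.55 g/ha
  = 10242.25 kg/ha = 10.24 t/ha


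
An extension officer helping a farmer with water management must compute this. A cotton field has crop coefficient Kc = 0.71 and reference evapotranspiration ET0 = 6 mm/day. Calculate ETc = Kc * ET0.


ETc = Kc * ET0
    = 0.71 * 6
    = 4.26 mm/day


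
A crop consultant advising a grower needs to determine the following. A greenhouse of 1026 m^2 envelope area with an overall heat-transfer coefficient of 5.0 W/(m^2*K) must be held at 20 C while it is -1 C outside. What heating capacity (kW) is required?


dT = 20 - (-1) = 21 K
Q = U * A * dT
  = 5.0 * 1026 * 21
  = 107730 W = 107.73 kW


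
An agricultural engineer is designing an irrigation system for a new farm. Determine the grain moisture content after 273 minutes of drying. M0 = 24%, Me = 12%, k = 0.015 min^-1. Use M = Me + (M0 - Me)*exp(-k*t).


M = Me + (M0 - Me) * e^(-k*t)
  = 12 + (24 - 12) * e^(-0.015*273)
  = 12 + 12 * e^(-4.095)
  = 12 + 12 * 0.01666
  = 12 + 0.1999
  = 12.20%


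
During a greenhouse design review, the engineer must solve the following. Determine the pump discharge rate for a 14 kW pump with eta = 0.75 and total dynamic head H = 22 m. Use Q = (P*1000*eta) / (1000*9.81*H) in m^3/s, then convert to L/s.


Q = (P * 1000 * eta) / (rho * g * H)
  = (14 * 1000 * 0.75) / (1000 * 9.81 * 22)
  = 10500 / 215820
  = 0.04865 m^3/s = 48.65 L/s


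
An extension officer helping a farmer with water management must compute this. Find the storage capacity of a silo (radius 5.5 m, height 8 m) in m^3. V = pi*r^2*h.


V = pi * r^2 * h
  = pi * 5.5^2 * 8
  = pi * 30.25 * 8
  = 760.27 m^3


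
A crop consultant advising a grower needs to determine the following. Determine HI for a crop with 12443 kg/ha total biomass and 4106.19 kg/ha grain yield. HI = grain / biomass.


HI = grain_yield / biomass
   = 4106.19 / 12443
   = 0.33


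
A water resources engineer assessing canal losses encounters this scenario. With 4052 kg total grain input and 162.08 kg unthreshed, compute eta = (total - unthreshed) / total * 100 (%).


eta = (total - unthreshed) / total * 100
    = (4052 - 162.08) / 4052 * 100
    = 3889.92 / 4052 * 100
    = 96%


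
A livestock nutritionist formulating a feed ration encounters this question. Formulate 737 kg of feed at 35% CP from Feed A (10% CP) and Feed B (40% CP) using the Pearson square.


parts_A = CP_b - target = 40 - 35 = 5
parts_B = target - CP_a = 35 - 10 = 25
total_parts = 5 + 25 = 30
Feed A = 737 * 5 / 30 = 122.83 kg
Feed B = 737 * 25 / 30 = 614.17 kg

122.83 kg


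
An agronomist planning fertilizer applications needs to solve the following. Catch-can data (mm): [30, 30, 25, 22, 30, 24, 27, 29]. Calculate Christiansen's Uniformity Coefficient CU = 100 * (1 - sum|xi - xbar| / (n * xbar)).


xbar = 217 / 8 = 27.125
sum|xi - xbar| = 21
CU = 100 * (1 - 21 / (8 * 27.125))
   = 100 * (1 - 0.0968)
   = 90.32%


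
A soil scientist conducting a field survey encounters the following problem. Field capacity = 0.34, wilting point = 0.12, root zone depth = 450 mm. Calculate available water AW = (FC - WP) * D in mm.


AW = (FC - WP) * D
   = (0.34 - 0.12) * 450
   = 0.22 * 450
   = 99 mm


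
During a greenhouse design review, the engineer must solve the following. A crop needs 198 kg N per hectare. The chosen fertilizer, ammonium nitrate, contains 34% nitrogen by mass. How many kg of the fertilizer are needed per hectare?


Rate = N_required / (N_content / 100)
     = 198 / (34 / 100)
     = 198 / 0.34
     = 582.35 kg/ha


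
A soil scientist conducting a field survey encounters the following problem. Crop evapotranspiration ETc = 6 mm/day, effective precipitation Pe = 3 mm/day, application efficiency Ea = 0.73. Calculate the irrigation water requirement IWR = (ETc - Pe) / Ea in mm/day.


IWR = (ETc - Pe) / Ea
    = (6 - 3) / 0.73
    = 3 / 0.73
    = 4.11 mm/day


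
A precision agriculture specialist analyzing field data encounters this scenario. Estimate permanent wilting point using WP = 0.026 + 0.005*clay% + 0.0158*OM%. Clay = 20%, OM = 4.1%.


WP = 0.026 + 0.005*20 + 0.0158*4.1
   = 0.026 + 0.1000 + 0.0648
   = 0.1908


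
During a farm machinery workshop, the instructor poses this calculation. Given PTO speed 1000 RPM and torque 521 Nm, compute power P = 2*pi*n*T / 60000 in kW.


P = 2*pi*n*T / 60000
  = 2*pi * 1000 * 521 / 60000
  = 3273539.55 / 60000
  = 54.56 kW


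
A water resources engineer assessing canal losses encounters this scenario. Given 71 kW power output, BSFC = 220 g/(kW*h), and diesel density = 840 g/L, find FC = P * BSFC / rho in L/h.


FC = P * BSFC / rho_fuel
   = 71 * 220 / 840
   = 15620 / 840
   = 18.60 L/h


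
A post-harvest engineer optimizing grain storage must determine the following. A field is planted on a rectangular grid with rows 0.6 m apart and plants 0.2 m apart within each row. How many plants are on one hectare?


D = 10000 / (row_sp * plant_sp)
  = 10000 / (0.6 * 0.2)
  = 10000 / 0.1200
  = 83333.33 plants/ha


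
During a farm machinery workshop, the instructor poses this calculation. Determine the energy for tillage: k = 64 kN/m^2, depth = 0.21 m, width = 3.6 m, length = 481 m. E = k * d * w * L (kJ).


E = k * d * w * L
  = 64 * 0.21 * 3.6 * 481
  = 23272.70 kJ


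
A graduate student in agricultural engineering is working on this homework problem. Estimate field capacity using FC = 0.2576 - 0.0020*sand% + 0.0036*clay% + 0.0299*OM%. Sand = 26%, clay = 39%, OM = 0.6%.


FC = 0.2576 - 0.0020*26 + 0.0036*39 + 0.0299*0.6
   = 0.2576 - 0.0520 + 0.1404 + 0.0179
   = 0.3639


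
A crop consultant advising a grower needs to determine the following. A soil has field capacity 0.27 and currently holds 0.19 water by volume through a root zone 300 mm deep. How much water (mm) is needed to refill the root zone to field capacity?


SMD = (FC - theta) * D
    = (0.27 - 0.19) * 300
    = 0.080 * 300
    = 24 mm


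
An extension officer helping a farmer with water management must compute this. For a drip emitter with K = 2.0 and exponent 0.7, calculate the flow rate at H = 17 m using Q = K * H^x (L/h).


Q = K * H^x
  = 2.0 * 17^0.7
  = 2.0 * 7.2663
  = 14.53 L/h


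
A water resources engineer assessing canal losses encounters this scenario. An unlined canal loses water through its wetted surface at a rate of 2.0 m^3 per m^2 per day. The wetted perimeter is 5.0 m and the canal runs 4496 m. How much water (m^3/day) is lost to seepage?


S = C * P * L
  = 2.0 * 5.0 * 4496
  = 44960 m^3/day


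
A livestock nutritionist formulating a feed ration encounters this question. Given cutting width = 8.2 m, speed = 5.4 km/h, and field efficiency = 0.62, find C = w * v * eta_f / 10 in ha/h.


C = w * v * eta_f / 10
  = 8.2 * 5.4 * 0.62 / 10
  = 27.45 / 10
  = 2.75 ha/h


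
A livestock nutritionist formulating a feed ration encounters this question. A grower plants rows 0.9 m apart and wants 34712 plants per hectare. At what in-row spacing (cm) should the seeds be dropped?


spacing = 10000 / (row_sp * density)
        = 10000 / (0.9 * 34712)
        = 10000 / 31240.80
        = 0.32009 m = 32.01 cm


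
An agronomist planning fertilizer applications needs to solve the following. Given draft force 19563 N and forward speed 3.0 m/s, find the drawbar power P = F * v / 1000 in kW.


P = F * v / 1000
  = 19563 * 3.0 / 1000
  = 58689 / 1000
  = 58.69 kW


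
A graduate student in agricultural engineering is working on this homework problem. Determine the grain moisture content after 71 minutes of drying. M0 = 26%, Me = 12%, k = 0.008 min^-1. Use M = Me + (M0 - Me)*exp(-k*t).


M = Me + (M0 - Me) * e^(-k*t)
  = 12 + (26 - 12) * e^(-0.008*71)
  = 12 + 14 * e^(-0.568)
  = 12 + 14 * 0.56666
  = 12 + 7.9332
  = 19.93%


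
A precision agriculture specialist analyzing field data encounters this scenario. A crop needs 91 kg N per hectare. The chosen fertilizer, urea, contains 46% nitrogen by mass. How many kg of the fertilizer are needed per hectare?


Rate = N_required / (N_content / 100)
     = 91 / (46 / 100)
     = 91 / 0.46
     = 197.83 kg/ha


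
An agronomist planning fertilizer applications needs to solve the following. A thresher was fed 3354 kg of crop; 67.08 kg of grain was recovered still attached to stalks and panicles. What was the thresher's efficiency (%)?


eta = (total - unthreshed) / total * 100
    = (3354 - 67.08) / 3354 * 100
    = 3286.92 / 3354 * 100
    = 98%


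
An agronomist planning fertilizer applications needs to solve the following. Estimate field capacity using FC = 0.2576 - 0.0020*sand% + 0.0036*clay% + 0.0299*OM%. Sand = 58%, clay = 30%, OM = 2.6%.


FC = 0.2576 - 0.0020*58 + 0.0036*30 + 0.0299*2.6
   = 0.2576 - 0.1160 + 0.1080 + 0.0777
   = 0.3273


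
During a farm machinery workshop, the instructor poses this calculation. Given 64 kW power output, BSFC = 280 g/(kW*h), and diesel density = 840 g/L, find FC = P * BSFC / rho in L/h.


FC = P * BSFC / rho_fuel
   = 64 * 280 / 840
   = 17920 / 840
   = 21.33 L/h


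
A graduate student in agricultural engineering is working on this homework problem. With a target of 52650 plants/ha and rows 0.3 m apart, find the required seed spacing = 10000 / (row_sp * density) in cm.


spacing = 10000 / (row_sp * density)
        = 10000 / (0.3 * 52650)
        = 10000 / 15795
        = 0.63311 m = 63.31 cm


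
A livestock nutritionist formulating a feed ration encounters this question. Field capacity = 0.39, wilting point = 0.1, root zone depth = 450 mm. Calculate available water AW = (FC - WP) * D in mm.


AW = (FC - WP) * D
   = (0.39 - 0.1) * 450
   = 0.29 * 450
   = 130.50 mm


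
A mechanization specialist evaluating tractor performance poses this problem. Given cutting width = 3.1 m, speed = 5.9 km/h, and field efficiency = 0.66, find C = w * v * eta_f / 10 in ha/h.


C = w * v * eta_f / 10
  = 3.1 * 5.9 * 0.66 / 10
  = 12.07 / 10
  = 1.21 ha/h


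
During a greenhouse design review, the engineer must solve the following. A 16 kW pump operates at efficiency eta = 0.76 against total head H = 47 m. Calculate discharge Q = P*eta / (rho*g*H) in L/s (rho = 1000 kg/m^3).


Q = (P * 1000 * eta) / (rho * g * H)
  = (16 * 1000 * 0.76) / (1000 * 9.81 * 47)
  = 12160 / 461070
  = 0.02637 m^3/s = 26.37 L/s


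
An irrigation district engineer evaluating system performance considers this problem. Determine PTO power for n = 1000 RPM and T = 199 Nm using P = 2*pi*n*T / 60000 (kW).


P = 2*pi*n*T / 60000
  = 2*pi * 1000 * 199 / 60000
  = 1250353.88 / 60000
  = 20.84 kW


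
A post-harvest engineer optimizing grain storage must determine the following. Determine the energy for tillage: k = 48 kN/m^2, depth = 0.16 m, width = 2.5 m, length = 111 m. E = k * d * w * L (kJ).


E = k * d * w * L
  = 48 * 0.16 * 2.5 * 111
  = 2131.20 kJ


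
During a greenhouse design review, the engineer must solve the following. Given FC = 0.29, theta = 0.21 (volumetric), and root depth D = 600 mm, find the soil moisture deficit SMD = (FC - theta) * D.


SMD = (FC - theta) * D
    = (0.29 - 0.21) * 600
    = 0.080 * 600
    = 48 mm


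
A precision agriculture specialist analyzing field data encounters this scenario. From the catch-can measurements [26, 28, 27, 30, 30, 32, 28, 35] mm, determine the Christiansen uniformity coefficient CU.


xbar = 236 / 8 = 29.500
sum|xi - xbar| = 18
CU = 100 * (1 - 18 / (8 * 29.500))
   = 100 * (1 - 0.0763)
   = 92.37%


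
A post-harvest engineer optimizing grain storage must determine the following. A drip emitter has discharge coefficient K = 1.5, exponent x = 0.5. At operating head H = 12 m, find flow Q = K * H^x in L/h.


Q = K * H^x
  = 1.5 * 12^0.5
  = 1.5 * 3.4641
  = 5.20 L/h


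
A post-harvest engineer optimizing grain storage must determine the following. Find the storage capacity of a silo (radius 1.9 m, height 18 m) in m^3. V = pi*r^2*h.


V = pi * r^2 * h
  = pi * 1.9^2 * 18
  = pi * 3.61 * 18
  = 204.14 m^3


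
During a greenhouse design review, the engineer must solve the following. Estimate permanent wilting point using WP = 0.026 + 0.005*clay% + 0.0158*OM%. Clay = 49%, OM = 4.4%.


WP = 0.026 + 0.005*49 + 0.0158*4.4
   = 0.026 + 0.2450 + 0.0695
   = 0.3405


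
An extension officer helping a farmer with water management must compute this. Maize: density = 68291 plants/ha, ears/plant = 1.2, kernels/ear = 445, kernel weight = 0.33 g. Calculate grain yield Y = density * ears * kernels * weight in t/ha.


Y = density * ears * kernels * kw
  = 68291 * 1.2 * 445 * 0.33 g/ha
  = 12034240.02 g/ha
  = 12034.24 kg/ha = 12.03 t/ha


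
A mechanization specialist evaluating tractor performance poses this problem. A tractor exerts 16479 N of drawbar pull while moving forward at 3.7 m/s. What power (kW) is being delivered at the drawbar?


P = F * v / 1000
  = 16479 * 3.7 / 1000
  = 60972.30 / 1000
  = 60.97 kW


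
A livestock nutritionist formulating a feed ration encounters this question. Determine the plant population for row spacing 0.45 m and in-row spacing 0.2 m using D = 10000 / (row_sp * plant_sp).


D = 10000 / (row_sp * plant_sp)
  = 10000 / (0.45 * 0.2)
  = 10000 / 0.0900
  = 111111.11 plants/ha


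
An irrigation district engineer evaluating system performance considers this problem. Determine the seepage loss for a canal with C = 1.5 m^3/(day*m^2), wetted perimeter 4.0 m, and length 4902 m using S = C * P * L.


S = C * P * L
  = 1.5 * 4.0 * 4902
  = 29412 m^3/day


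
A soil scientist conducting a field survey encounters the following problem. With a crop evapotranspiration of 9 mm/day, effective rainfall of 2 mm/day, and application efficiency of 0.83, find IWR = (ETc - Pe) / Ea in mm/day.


IWR = (ETc - Pe) / Ea
    = (9 - 2) / 0.83
    = 7 / 0.83
    = 8.43 mm/day


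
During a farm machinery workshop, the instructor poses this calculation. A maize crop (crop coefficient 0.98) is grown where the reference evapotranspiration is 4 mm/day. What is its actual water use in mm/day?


ETc = Kc * ET0
    = 0.98 * 4
    = 3.92 mm/day


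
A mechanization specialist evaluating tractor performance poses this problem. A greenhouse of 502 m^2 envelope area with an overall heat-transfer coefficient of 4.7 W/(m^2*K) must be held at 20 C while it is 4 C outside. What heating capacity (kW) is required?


dT = 20 - (4) = 16 K
Q = U * A * dT
  = 4.7 * 502 * 16
  = 37750.40 W = 37.75 kW


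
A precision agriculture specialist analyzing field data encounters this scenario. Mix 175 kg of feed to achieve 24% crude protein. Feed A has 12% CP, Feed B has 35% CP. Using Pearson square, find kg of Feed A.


parts_A = CP_b - target = 35 - 24 = 11
parts_B = target - CP_a = 24 - 12 = 12
total_parts = 11 + 12 = 23
Feed A = 175 * 11 / 23 = 83.70 kg
Feed B = 175 * 12 / 23 = 91.30 kg

83.70 kg


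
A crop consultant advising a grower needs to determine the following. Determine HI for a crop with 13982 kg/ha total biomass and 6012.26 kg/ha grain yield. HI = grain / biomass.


HI = grain_yield / biomass
   = 6012.26 / 13982
   = 0.43


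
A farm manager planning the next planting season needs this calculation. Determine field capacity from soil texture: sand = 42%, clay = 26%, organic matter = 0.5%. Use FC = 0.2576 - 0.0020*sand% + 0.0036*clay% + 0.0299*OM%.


FC = 0.2576 - 0.0020*42 + 0.0036*26 + 0.0299*0.5
   = 0.2576 - 0.0840 + 0.0936 + 0.0150
   = 0.2822


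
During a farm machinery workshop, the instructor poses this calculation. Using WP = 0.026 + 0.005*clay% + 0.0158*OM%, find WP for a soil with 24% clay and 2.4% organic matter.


WP = 0.026 + 0.005*24 + 0.0158*2.4
   = 0.026 + 0.1200 + 0.0379
   = 0.1839


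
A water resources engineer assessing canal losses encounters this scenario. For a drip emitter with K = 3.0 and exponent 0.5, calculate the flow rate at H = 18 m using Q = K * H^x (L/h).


Q = K * H^x
  = 3.0 * 18^0.5
  = 3.0 * 4.2426
  = 12.73 L/h


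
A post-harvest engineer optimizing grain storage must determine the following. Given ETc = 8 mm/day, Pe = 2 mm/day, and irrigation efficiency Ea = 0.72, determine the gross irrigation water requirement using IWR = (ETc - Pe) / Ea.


IWR = (ETc - Pe) / Ea
    = (8 - 2) / 0.72
    = 6 / 0.72
    = 8.33 mm/day


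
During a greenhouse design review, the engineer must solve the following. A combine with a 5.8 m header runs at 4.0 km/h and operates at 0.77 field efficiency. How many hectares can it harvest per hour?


C = w * v * eta_f / 10
  = 5.8 * 4.0 * 0.77 / 10
  = 17.86 / 10
  = 1.79 ha/h


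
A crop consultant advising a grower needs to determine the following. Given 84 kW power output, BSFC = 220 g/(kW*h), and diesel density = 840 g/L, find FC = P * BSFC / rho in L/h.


FC = P * BSFC / rho_fuel
   = 84 * 220 / 840
   = 18480 / 840
   = 22 L/h


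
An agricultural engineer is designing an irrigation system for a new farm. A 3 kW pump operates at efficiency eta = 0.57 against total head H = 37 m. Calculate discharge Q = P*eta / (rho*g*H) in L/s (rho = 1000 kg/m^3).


Q = (P * 1000 * eta) / (rho * g * H)
  = (3 * 1000 * 0.57) / (1000 * 9.81 * 37)
  = 1710 / 362970
  = 0.00471 m^3/s = 4.71 L/s


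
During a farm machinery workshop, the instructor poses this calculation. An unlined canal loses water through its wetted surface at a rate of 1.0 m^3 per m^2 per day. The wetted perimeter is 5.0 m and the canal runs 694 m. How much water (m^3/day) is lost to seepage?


S = C * P * L
  = 1.0 * 5.0 * 694
  = 3470 m^3/day


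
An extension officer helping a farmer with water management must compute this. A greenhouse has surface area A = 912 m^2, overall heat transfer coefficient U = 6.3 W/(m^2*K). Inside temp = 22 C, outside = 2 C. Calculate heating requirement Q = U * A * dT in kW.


dT = 22 - (2) = 20 K
Q = U * A * dT
  = 6.3 * 912 * 20
  = 114912 W = 114.91 kW


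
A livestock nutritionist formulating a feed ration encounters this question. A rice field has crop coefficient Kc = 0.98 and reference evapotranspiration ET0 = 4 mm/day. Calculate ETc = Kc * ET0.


ETc = Kc * ET0
    = 0.98 * 4
    = 3.92 mm/day


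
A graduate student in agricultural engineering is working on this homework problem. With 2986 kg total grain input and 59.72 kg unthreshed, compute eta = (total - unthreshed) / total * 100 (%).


eta = (total - unthreshed) / total * 100
    = (2986 - 59.72) / 2986 * 100
    = 2926.28 / 2986 * 100
    = 98%


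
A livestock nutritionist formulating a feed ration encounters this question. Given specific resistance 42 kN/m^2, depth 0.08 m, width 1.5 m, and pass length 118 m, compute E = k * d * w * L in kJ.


E = k * d * w * L
  = 42 * 0.08 * 1.5 * 118
  = 594.72 kJ


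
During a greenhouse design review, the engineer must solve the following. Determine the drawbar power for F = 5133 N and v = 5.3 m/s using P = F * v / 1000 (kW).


P = F * v / 1000
  = 5133 * 5.3 / 1000
  = 27204.90 / 1000
  = 27.20 kW


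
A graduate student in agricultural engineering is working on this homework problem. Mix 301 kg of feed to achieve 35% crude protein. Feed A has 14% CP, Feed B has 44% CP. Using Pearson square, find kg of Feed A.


parts_A = CP_b - target = 44 - 35 = 9
parts_B = target - CP_a = 35 - 14 = 21
total_parts = 9 + 21 = 30
Feed A = 301 * 9 / 30 = 90.30 kg
Feed B = 301 * 21 / 30 = 210.70 kg

90.30 kg


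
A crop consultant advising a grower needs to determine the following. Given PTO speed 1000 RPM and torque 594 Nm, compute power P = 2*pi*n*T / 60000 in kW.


P = 2*pi*n*T / 60000
  = 2*pi * 1000 * 594 / 60000
  = 3732212.07 / 60000
  = 62.20 kW


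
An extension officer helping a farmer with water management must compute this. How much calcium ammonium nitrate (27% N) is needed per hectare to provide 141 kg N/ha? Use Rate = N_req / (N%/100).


Rate = N_required / (N_content / 100)
     = 141 / (27 / 100)
     = 141 / 0.27
     = 522.22 kg/ha


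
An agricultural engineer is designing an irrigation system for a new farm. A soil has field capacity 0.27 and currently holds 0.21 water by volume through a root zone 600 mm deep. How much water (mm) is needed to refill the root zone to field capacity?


SMD = (FC - theta) * D
    = (0.27 - 0.21) * 600
    = 0.060 * 600
    = 36 mm


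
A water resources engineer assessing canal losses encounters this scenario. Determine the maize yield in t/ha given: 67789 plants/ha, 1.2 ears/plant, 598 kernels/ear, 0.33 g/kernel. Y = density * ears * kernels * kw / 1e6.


Y = density * ears * kernels * kw
  = 67789 * 1.2 * 598 * 0.33 g/ha
  = 16052977.51 g/ha
  = 16052.98 kg/ha = 16.05 t/ha


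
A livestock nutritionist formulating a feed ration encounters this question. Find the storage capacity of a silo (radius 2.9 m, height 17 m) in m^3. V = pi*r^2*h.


V = pi * r^2 * h
  = pi * 2.9^2 * 17
  = pi * 8.41 * 17
  = 449.15 m^3


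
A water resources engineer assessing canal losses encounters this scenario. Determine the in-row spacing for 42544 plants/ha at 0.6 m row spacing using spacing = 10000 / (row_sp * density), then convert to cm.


spacing = 10000 / (row_sp * density)
        = 10000 / (0.6 * 42544)
        = 10000 / 25526.40
        = 0.39175 m = 39.18 cm


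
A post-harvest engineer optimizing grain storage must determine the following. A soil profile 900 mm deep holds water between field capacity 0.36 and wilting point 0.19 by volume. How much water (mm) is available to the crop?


AW = (FC - WP) * D
   = (0.36 - 0.19) * 900
   = 0.17 * 900
   = 153 mm


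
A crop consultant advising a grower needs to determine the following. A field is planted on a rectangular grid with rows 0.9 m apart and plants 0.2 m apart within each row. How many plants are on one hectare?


D = 10000 / (row_sp * plant_sp)
  = 10000 / (0.9 * 0.2)
  = 10000 / 0.1800
  = 55555.56 plants/ha


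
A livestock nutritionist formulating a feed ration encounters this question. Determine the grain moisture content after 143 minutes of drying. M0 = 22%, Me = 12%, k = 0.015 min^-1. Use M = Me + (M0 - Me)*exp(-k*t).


M = Me + (M0 - Me) * e^(-k*t)
  = 12 + (22 - 12) * e^(-0.015*143)
  = 12 + 10 * e^(-2.145)
  = 12 + 10 * 0.11707
  = 12 + 1.1707
  = 13.17%


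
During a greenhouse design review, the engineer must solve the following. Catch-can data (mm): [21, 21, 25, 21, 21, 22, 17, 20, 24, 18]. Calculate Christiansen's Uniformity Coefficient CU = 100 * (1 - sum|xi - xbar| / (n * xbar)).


xbar = 210 / 10 = 21
sum|xi - xbar| = 16
CU = 100 * (1 - 16 / (10 * 21))
   = 100 * (1 - 0.0762)
   = 92.38%


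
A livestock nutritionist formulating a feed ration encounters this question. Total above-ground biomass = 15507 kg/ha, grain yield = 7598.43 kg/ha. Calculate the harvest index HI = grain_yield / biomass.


HI = grain_yield / biomass
   = 7598.43 / 15507
   = 0.49


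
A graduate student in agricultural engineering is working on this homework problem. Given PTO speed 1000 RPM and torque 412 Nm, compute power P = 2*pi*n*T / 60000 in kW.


P = 2*pi*n*T / 60000
  = 2*pi * 1000 * 412 / 60000
  = 2588672.35 / 60000
  = 43.14 kW


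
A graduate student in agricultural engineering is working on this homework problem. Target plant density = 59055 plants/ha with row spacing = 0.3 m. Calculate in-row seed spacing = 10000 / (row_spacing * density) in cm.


spacing = 10000 / (row_sp * density)
        = 10000 / (0.3 * 59055)
        = 10000 / 17716.50
        = 0.56445 m = 56.44 cm


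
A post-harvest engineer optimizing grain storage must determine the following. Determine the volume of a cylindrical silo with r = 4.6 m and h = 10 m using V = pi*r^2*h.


V = pi * r^2 * h
  = pi * 4.6^2 * 10
  = pi * 21.16 * 10
  = 664.76 m^3


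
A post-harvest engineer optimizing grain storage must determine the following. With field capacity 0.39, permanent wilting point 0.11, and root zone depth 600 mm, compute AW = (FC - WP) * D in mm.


AW = (FC - WP) * D
   = (0.39 - 0.11) * 600
   = 0.28 * 600
   = 168 mm


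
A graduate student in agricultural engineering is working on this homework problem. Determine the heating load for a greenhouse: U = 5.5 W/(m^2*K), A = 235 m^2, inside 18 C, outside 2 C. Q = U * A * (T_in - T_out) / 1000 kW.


dT = 18 - (2) = 16 K
Q = U * A * dT
  = 5.5 * 235 * 16
  = 20680 W = 20.68 kW


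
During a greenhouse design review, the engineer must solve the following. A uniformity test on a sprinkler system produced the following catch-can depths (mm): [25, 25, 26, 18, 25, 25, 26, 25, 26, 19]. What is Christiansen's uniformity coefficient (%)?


xbar = 240 / 10 = 24
sum|xi - xbar| = 22
CU = 100 * (1 - 22 / (10 * 24))
   = 100 * (1 - 0.0917)
   = 90.83%


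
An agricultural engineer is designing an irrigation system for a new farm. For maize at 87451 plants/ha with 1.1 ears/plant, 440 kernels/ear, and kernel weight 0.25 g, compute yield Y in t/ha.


Y = density * ears * kernels * kw
  = 87451 * 1.1 * 440 * 0.25 g/ha
  = 10581571 g/ha
  = 10581.57 kg/ha = 10.58 t/ha


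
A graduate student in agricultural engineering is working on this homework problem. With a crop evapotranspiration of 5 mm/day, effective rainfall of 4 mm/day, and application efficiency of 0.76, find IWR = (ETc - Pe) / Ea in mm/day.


IWR = (ETc - Pe) / Ea
    = (5 - 4) / 0.76
    = 1 / 0.76
    = 1.32 mm/day


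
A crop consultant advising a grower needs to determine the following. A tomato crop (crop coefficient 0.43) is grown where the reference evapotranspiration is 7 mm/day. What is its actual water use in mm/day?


ETc = Kc * ET0
    = 0.43 * 7
    = 3.01 mm/day


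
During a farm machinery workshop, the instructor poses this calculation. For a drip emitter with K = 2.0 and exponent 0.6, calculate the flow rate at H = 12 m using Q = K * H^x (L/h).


Q = K * H^x
  = 2.0 * 12^0.6
  = 2.0 * 4.4413
  = 8.88 L/h


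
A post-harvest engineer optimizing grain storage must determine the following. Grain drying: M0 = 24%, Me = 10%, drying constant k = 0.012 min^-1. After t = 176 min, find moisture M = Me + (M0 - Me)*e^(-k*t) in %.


M = Me + (M0 - Me) * e^(-k*t)
  = 10 + (24 - 10) * e^(-0.012*176)
  = 10 + 14 * e^(-2.112)
  = 10 + 14 * 0.12100
  = 10 + 1.6939
  = 11.69%


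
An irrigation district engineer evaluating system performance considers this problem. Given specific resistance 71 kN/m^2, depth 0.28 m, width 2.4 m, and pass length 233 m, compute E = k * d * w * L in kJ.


E = k * d * w * L
  = 71 * 0.28 * 2.4 * 233
  = 11116.90 kJ


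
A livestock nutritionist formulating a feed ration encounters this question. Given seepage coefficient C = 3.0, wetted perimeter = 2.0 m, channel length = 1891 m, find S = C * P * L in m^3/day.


S = C * P * L
  = 3.0 * 2.0 * 1891
  = 11346 m^3/day


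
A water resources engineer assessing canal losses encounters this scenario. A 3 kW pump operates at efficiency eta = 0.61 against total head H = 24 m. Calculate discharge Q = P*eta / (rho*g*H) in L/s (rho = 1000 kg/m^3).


Q = (P * 1000 * eta) / (rho * g * H)
  = (3 * 1000 * 0.61) / (1000 * 9.81 * 24)
  = 1830 / 235440
  = 0.00777 m^3/s = 7.77 L/s


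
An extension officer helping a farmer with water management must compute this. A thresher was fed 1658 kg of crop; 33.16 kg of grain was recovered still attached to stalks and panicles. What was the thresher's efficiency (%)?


eta = (total - unthreshed) / total * 100
    = (1658 - 33.16) / 1658 * 100
    = 1624.84 / 1658 * 100
    = 98%


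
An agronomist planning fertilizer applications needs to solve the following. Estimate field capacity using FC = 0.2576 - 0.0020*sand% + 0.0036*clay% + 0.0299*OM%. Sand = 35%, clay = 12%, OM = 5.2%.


FC = 0.2576 - 0.0020*35 + 0.0036*12 + 0.0299*5.2
   = 0.2576 - 0.0700 + 0.0432 + 0.1555
   = 0.3863


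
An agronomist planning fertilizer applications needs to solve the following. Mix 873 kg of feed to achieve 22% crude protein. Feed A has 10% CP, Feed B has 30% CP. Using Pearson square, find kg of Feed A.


parts_A = CP_b - target = 30 - 22 = 8
parts_B = target - CP_a = 22 - 10 = 12
total_parts = 8 + 12 = 20
Feed A = 873 * 8 / 20 = 349.20 kg
Feed B = 873 * 12 / 20 = 523.80 kg

349.20 kg


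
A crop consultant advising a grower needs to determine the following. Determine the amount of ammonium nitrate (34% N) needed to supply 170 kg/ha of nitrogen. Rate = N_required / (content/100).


Rate = N_required / (N_content / 100)
     = 170 / (34 / 100)
     = 170 / 0.34
     = 500 kg/ha


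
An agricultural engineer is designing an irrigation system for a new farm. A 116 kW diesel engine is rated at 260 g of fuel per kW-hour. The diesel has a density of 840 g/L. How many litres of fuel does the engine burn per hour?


FC = P * BSFC / rho_fuel
   = 116 * 260 / 840
   = 30160 / 840
   = 35.90 L/h


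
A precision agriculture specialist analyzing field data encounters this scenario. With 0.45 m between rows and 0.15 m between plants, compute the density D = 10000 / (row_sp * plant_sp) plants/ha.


D = 10000 / (row_sp * plant_sp)
  = 10000 / (0.45 * 0.15)
  = 10000 / 0.0675
  = 148148.15 plants/ha


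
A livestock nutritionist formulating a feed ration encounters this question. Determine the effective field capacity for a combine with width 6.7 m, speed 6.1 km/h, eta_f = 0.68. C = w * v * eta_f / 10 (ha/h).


C = w * v * eta_f / 10
  = 6.7 * 6.1 * 0.68 / 10
  = 27.79 / 10
  = 2.78 ha/h


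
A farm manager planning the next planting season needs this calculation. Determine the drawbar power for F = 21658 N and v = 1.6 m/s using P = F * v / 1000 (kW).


P = F * v / 1000
  = 21658 * 1.6 / 1000
  = 34652.80 / 1000
  = 34.65 kW


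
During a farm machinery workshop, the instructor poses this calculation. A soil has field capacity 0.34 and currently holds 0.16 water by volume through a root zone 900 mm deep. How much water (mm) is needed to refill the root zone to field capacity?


SMD = (FC - theta) * D
    = (0.34 - 0.16) * 900
    = 0.180 * 900
    = 162 mm


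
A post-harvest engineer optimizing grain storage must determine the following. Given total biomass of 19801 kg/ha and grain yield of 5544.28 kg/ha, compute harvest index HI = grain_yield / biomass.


HI = grain_yield / biomass
   = 5544.28 / 19801
   = 0.28


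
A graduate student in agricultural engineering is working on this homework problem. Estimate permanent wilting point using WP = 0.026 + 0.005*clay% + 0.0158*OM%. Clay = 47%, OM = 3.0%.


WP = 0.026 + 0.005*47 + 0.0158*3.0
   = 0.026 + 0.2350 + 0.0474
   = 0.3084


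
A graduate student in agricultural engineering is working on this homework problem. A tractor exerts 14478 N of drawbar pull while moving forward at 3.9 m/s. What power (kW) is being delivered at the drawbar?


P = F * v / 1000
  = 14478 * 3.9 / 1000
  = 56464.20 / 1000
  = 56.46 kW


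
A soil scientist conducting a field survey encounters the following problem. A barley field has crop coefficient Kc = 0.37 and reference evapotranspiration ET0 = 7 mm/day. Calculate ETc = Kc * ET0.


ETc = Kc * ET0
    = 0.37 * 7
    = 2.59 mm/day


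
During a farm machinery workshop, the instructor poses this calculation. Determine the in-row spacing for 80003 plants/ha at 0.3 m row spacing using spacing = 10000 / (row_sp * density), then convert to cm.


spacing = 10000 / (row_sp * density)
        = 10000 / (0.3 * 80003)
        = 10000 / 24000.90
        = 0.41665 m = 41.67 cm


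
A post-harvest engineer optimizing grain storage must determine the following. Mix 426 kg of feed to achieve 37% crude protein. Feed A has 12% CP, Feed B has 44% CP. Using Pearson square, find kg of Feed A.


parts_A = CP_b - target = 44 - 37 = 7
parts_B = target - CP_a = 37 - 12 = 25
total_parts = 7 + 25 = 32
Feed A = 426 * 7 / 32 = 93.19 kg
Feed B = 426 * 25 / 32 = 332.81 kg

93.19 kg


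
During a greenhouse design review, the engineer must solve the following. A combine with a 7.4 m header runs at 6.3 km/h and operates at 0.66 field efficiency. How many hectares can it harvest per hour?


C = w * v * eta_f / 10
  = 7.4 * 6.3 * 0.66 / 10
  = 30.77 / 10
  = 3.08 ha/h


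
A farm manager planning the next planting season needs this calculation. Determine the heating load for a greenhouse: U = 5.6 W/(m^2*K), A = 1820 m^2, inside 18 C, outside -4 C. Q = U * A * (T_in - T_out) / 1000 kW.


dT = 18 - (-4) = 22 K
Q = U * A * dT
  = 5.6 * 1820 * 22
  = 224224 W = 224.22 kW


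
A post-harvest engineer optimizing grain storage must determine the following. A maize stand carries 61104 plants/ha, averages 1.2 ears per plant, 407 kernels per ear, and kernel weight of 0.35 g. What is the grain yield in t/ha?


Y = density * ears * kernels * kw
  = 61104 * 1.2 * 407 * 0.35 g/ha
  = 10445117.76 g/ha
  = 10445.12 kg/ha = 10.45 t/ha


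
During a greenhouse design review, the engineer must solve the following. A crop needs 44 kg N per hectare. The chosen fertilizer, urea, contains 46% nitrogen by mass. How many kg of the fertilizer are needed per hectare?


Rate = N_required / (N_content / 100)
     = 44 / (46 / 100)
     = 44 / 0.46
     = 95.65 kg/ha


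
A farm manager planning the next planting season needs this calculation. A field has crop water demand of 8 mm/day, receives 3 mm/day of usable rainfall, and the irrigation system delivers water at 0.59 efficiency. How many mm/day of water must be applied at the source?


IWR = (ETc - Pe) / Ea
    = (8 - 3) / 0.59
    = 5 / 0.59
    = 8.47 mm/day


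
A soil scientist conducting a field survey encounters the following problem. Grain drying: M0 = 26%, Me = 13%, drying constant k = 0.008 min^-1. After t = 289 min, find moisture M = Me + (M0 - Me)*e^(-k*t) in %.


M = Me + (M0 - Me) * e^(-k*t)
  = 13 + (26 - 13) * e^(-0.008*289)
  = 13 + 13 * e^(-2.312)
  = 13 + 13 * 0.09906
  = 13 + 1.2878
  = 14.29%


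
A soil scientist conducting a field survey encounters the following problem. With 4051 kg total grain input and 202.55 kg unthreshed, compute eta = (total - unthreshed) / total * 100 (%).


eta = (total - unthreshed) / total * 100
    = (4051 - 202.55) / 4051 * 100
    = 3848.45 / 4051 * 100
    = 95%


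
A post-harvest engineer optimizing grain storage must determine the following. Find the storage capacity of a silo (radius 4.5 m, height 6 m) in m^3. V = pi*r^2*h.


V = pi * r^2 * h
  = pi * 4.5^2 * 6
  = pi * 20.25 * 6
  = 381.70 m^3


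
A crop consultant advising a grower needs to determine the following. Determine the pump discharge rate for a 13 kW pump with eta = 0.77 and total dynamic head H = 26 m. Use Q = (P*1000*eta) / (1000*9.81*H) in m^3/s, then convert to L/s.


Q = (P * 1000 * eta) / (rho * g * H)
  = (13 * 1000 * 0.77) / (1000 * 9.81 * 26)
  = 10010 / 255060
  = 0.03925 m^3/s = 39.25 L/s


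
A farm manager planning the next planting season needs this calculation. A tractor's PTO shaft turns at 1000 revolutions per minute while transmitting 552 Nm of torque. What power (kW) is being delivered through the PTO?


P = 2*pi*n*T / 60000
  = 2*pi * 1000 * 552 / 60000
  = 3468318.29 / 60000
  = 57.81 kW


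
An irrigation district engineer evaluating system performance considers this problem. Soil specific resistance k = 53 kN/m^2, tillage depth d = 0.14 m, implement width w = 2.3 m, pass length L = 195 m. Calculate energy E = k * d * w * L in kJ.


E = k * d * w * L
  = 53 * 0.14 * 2.3 * 195
  = 3327.87 kJ


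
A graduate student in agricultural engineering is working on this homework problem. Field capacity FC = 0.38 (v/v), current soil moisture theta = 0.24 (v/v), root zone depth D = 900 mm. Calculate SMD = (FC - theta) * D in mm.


SMD = (FC - theta) * D
    = (0.38 - 0.24) * 900
    = 0.140 * 900
    = 126 mm


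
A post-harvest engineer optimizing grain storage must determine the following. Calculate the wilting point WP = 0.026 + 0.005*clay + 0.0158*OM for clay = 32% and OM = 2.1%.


WP = 0.026 + 0.005*32 + 0.0158*2.1
   = 0.026 + 0.1600 + 0.0332
   = 0.2192


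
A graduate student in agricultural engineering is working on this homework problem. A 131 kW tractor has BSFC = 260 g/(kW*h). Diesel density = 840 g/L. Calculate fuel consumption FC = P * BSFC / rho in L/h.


FC = P * BSFC / rho_fuel
   = 131 * 260 / 840
   = 34060 / 840
   = 40.55 L/h


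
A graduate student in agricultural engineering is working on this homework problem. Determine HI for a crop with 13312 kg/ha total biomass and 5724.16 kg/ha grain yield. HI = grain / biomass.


HI = grain_yield / biomass
   = 5724.16 / 13312
   = 0.43


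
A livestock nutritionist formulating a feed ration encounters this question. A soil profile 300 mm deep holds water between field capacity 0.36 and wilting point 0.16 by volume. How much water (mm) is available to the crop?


AW = (FC - WP) * D
   = (0.36 - 0.16) * 300
   = 0.20 * 300
   = 60 mm


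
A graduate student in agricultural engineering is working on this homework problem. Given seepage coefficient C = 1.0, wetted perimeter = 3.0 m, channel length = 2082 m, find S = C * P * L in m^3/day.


S = C * P * L
  = 1.0 * 3.0 * 2082
  = 6246 m^3/day
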